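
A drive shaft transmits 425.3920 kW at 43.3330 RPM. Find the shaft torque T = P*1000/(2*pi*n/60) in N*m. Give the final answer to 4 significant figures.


omega = 2*pi*43.3330/60 = 4.53782 rad/s
T = 425.3920*1000 / 4.53782
T = 93740 N*m


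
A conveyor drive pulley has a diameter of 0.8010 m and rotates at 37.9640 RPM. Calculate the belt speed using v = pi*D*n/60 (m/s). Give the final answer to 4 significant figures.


v = pi * 0.8010 * 37.9640 / 60
v = 1.592 m/s


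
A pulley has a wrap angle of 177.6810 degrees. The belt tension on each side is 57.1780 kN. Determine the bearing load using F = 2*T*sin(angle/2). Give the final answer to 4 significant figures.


F = 2 * 57.1780 * sin(177.6810/2 deg)
F = 114.3 kN


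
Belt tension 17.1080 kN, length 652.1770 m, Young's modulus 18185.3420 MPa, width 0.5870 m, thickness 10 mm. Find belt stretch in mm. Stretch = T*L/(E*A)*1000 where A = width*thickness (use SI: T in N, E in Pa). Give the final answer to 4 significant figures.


A = 0.5870 * 0.01 = 0.00587 m^2
Stretch = 17.1080*1000 * 652.1770 / (18185.3420e6 * 0.00587) * 1000
Stretch = 104.5 mm


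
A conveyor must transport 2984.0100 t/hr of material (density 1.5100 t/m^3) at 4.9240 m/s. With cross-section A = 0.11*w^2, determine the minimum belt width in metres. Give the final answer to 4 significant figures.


A_req = 2984.0100 / (4.9240 * 1.5100 * 3600) = 0.111481 m^2
w = sqrt(0.111481 / 0.11)
w = 1.007 m


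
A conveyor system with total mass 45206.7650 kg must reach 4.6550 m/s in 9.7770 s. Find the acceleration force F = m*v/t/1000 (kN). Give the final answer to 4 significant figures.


F = 45206.7650 * 4.6550 / 9.7770 / 1000
F = 21.52 kN


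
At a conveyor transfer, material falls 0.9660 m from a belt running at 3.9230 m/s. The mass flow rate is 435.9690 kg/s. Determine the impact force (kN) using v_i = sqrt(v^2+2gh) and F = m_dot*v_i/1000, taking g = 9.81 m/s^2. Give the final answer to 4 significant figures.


v_i = sqrt(3.9230^2 + 2*9.81*0.9660) = 5.86028 m/s
F = 435.9690 * 5.86028 / 1000
F = 2.555 kN


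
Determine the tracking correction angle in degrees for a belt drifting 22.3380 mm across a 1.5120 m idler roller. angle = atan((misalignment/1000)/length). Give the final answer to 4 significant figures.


misalign_m = 22.3380 / 1000 = 0.022338 m
angle = atan(0.022338 / 1.5120)
angle = 0.8464 deg


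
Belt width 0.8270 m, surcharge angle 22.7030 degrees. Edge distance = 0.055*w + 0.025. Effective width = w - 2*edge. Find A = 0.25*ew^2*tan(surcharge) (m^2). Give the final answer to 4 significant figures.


edge = 0.055*0.8270 + 0.025 = 0.070485 m
ew = 0.8270 - 2*0.070485 = 0.68603 m
A = 0.25 * 0.68603^2 * tan(22.7030 deg)
A = 0.04923 m^2


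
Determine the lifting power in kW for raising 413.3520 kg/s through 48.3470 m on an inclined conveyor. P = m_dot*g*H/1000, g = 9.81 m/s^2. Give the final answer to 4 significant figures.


P = 413.3520 * 9.81 * 48.3470 / 1000
P = 196.0 kW


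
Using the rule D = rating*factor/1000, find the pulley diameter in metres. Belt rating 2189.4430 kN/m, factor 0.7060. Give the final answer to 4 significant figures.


D = 2189.4430 * 0.7060 / 1000
D = 1.546 m


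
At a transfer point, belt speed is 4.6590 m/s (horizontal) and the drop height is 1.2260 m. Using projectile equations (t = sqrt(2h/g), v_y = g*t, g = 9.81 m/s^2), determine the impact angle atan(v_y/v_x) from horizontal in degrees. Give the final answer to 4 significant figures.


t = sqrt(2*1.2260/9.81) = 0.499949 s
v_y = 9.81 * 0.499949 = 4.9045 m/s
angle = atan(4.9045 / 4.6590) = 46.47 deg


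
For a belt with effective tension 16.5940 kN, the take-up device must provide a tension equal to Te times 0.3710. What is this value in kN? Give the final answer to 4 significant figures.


T_tu = 16.5940 * 0.3710
T_tu = 6.156 kN


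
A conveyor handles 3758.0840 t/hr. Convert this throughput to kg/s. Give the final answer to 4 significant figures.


m_dot = 3758.0840 * 1000 / 3600
m_dot = 1044 kg/s


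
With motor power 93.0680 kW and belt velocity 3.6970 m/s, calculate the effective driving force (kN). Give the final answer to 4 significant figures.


Te = P / v = 93.0680 / 3.6970
Te = 25.17 kN


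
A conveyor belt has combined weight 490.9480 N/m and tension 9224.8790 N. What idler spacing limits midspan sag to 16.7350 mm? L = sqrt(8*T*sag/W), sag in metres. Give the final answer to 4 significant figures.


sag = 16.7350/1000 = 0.016735 m
L = sqrt(8 * 9224.8790 * 0.016735 / 490.9480)
L = 1.586 m


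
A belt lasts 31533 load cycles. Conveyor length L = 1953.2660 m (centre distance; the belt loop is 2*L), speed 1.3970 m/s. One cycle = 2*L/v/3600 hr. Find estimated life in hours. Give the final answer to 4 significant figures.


cycle_time = 2 * 1953.2660 / 1.3970 / 3600 = 0.77677 hr
life = 31533 * 0.77677 = 24490 hours


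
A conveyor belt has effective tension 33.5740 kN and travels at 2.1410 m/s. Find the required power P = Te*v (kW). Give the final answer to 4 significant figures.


P = Te * v = 33.5740 * 2.1410
P = 71.88 kW


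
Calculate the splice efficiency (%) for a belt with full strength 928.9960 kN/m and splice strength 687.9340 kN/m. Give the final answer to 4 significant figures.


Eff = 687.9340 / 928.9960 * 100
Eff = 74.05 %


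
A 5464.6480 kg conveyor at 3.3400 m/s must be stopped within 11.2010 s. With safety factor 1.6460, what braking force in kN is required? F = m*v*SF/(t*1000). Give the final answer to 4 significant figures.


F = 5464.6480 * 3.3400 / 11.2010 * 1.6460 / 1000
F = 2.682 kN


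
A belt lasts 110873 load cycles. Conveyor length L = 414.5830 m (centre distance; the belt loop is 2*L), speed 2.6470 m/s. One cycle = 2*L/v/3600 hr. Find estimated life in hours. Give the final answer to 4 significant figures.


cycle_time = 2 * 414.5830 / 2.6470 / 3600 = 0.0870132 hr
life = 110873 * 0.0870132 = 9647 hours


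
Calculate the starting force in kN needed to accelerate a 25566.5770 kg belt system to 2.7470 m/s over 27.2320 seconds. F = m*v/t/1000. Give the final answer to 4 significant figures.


F = 25566.5770 * 2.7470 / 27.2320 / 1000
F = 2.579 kN


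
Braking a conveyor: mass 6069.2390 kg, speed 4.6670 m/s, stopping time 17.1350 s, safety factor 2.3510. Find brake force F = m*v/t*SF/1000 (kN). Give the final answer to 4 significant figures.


F = 6069.2390 * 4.6670 / 17.1350 * 2.3510 / 1000
F = 3.886 kN


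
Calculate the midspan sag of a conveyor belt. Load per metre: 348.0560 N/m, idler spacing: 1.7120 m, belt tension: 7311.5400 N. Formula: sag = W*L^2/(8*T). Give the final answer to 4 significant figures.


sag = 348.0560 * 1.7120^2 / (8 * 7311.5400)
sag = 0.01744 m


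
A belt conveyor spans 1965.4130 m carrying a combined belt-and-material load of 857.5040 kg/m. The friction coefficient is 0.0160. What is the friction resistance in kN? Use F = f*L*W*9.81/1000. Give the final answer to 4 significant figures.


F = 0.0160 * 1965.4130 * 857.5040 * 9.81 / 1000
F = 264.5 kN


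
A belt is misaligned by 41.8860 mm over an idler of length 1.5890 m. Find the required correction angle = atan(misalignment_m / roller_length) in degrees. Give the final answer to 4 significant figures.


misalign_m = 41.8860 / 1000 = 0.041886 m
angle = atan(0.041886 / 1.5890)
angle = 1.510 deg


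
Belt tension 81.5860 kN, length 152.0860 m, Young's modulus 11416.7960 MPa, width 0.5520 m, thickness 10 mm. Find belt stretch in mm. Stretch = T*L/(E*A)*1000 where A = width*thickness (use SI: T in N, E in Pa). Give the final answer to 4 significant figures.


A = 0.5520 * 0.01 = 0.00552 m^2
Stretch = 81.5860*1000 * 152.0860 / (11416.7960e6 * 0.00552) * 1000
Stretch = 196.9 mm


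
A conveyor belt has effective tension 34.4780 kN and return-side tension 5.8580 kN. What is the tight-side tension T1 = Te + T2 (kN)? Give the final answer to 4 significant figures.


T1 = Te + T2 = 34.4780 + 5.8580
T1 = 40.34 kN


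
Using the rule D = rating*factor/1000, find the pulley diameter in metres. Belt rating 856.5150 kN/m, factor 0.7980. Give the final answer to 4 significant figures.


D = 856.5150 * 0.7980 / 1000
D = 0.6835 m


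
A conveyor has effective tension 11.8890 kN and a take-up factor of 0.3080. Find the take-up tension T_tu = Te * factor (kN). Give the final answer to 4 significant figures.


T_tu = 11.8890 * 0.3080
T_tu = 3.662 kN


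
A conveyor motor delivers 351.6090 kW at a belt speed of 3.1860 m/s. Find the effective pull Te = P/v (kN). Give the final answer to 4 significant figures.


Te = P / v = 351.6090 / 3.1860
Te = 110.4 kN


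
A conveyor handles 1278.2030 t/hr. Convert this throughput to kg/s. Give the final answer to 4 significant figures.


m_dot = 1278.2030 * 1000 / 3600
m_dot = 355.1 kg/s


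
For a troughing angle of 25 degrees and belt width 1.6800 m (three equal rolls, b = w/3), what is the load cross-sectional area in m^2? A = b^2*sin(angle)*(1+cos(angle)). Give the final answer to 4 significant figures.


b = 1.6800/3 = 0.56 m
A = 0.56^2 * sin(25 deg) * (1 + cos(25 deg))
A = 0.2526 m^2


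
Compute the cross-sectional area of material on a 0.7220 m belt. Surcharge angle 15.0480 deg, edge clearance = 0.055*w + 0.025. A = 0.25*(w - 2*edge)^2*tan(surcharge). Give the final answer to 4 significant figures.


edge = 0.055*0.7220 + 0.025 = 0.06471 m
ew = 0.7220 - 2*0.06471 = 0.59258 m
A = 0.25 * 0.59258^2 * tan(15.0480 deg)
A = 0.02360 m^2


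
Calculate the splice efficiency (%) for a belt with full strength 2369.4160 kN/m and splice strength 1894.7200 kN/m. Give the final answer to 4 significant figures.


Eff = 1894.7200 / 2369.4160 * 100
Eff = 79.97 %


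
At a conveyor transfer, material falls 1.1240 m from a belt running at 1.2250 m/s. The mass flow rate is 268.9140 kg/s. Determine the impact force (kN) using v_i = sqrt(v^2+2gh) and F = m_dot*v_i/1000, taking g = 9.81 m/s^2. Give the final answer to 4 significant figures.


v_i = sqrt(1.2250^2 + 2*9.81*1.1240) = 4.8532 m/s
F = 268.9140 * 4.8532 / 1000
F = 1.305 kN


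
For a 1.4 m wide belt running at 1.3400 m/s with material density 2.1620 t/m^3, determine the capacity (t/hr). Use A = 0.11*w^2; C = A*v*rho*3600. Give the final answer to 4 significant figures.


A = 0.11 * 1.4^2 = 0.2156 m^2
C = 0.2156 * 1.3400 * 2.1620 * 3600
C = 2249 t/hr


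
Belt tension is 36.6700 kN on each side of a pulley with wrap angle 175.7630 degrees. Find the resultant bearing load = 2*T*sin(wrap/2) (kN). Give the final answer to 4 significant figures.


F = 2 * 36.6700 * sin(175.7630/2 deg)
F = 73.29 kN


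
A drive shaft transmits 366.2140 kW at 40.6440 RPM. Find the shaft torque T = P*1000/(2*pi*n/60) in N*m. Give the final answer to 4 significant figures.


omega = 2*pi*40.6440/60 = 4.25623 rad/s
T = 366.2140*1000 / 4.25623
T = 86040 N*m


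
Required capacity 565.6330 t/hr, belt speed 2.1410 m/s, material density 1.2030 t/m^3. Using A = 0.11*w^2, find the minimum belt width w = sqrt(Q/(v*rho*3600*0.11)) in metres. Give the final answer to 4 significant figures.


A_req = 565.6330 / (2.1410 * 1.2030 * 3600) = 0.0610028 m^2
w = sqrt(0.0610028 / 0.11)
w = 0.7447 m


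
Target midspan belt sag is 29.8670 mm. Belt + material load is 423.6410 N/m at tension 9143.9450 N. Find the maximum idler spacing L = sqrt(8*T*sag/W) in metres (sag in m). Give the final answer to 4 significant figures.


sag = 29.8670/1000 = 0.029867 m
L = sqrt(8 * 9143.9450 * 0.029867 / 423.6410)
L = 2.271 m


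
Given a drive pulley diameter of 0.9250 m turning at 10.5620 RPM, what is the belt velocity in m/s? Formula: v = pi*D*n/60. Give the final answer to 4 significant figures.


v = pi * 0.9250 * 10.5620 / 60
v = 0.5115 m/s


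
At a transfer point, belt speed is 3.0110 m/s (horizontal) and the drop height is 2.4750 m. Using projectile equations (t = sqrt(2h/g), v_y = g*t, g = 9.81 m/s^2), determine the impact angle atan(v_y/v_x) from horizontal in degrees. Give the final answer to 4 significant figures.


t = sqrt(2*2.4750/9.81) = 0.710343 s
v_y = 9.81 * 0.710343 = 6.96846 m/s
angle = atan(6.96846 / 3.0110) = 66.63 deg


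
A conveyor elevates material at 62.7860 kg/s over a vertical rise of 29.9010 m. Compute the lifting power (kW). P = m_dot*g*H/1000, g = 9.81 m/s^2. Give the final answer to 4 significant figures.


P = 62.7860 * 9.81 * 29.9010 / 1000
P = 18.42 kW


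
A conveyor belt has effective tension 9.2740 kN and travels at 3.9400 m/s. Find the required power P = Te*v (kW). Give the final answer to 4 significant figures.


P = Te * v = 9.2740 * 3.9400
P = 36.54 kW


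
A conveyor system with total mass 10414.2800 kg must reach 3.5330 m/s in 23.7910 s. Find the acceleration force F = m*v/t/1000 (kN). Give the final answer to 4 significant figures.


F = 10414.2800 * 3.5330 / 23.7910 / 1000
F = 1.547 kN


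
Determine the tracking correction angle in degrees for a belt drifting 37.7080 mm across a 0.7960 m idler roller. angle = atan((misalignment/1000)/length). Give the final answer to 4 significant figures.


misalign_m = 37.7080 / 1000 = 0.037708 m
angle = atan(0.037708 / 0.7960)
angle = 2.712 deg


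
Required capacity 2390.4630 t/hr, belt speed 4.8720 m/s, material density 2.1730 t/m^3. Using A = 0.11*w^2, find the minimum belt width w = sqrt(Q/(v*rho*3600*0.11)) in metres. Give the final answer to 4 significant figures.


A_req = 2390.4630 / (4.8720 * 2.1730 * 3600) = 0.0627209 m^2
w = sqrt(0.0627209 / 0.11)
w = 0.7551 m


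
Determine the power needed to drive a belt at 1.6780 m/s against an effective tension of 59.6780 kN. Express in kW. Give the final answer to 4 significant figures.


P = Te * v = 59.6780 * 1.6780
P = 100.1 kW


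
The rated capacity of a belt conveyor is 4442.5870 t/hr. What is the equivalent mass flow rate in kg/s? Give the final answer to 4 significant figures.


m_dot = 4442.5870 * 1000 / 3600
m_dot = 1234 kg/s


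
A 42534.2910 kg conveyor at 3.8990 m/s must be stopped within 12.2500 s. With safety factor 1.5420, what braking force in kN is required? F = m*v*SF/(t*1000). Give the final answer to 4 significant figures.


F = 42534.2910 * 3.8990 / 12.2500 * 1.5420 / 1000
F = 20.88 kN


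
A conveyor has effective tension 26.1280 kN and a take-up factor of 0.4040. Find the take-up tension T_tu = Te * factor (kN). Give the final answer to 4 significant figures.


T_tu = 26.1280 * 0.4040
T_tu = 10.56 kN


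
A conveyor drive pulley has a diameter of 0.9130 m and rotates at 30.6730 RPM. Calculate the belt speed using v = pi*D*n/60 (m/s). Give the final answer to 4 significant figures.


v = pi * 0.9130 * 30.6730 / 60
v = 1.466 m/s


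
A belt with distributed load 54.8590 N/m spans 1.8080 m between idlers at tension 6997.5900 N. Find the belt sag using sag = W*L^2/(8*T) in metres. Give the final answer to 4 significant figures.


sag = 54.8590 * 1.8080^2 / (8 * 6997.5900)
sag = 0.003203 m


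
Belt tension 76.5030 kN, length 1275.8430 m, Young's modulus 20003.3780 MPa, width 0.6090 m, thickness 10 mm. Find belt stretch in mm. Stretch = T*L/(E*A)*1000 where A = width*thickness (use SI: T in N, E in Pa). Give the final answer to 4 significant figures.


A = 0.6090 * 0.01 = 0.00609 m^2
Stretch = 76.5030*1000 * 1275.8430 / (20003.3780e6 * 0.00609) * 1000
Stretch = 801.2 mm


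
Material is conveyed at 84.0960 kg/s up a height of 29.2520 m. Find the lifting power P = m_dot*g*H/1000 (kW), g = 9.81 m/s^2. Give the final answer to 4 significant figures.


P = 84.0960 * 9.81 * 29.2520 / 1000
P = 24.13 kW


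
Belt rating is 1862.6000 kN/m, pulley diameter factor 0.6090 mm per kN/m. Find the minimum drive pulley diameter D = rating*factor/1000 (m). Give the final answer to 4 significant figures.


D = 1862.6000 * 0.6090 / 1000
D = 1.134 m


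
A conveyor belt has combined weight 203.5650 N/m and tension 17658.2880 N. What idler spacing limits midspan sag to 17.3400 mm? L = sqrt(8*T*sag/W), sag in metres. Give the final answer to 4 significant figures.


sag = 17.3400/1000 = 0.017340 m
L = sqrt(8 * 17658.2880 * 0.017340 / 203.5650)
L = 3.469 m


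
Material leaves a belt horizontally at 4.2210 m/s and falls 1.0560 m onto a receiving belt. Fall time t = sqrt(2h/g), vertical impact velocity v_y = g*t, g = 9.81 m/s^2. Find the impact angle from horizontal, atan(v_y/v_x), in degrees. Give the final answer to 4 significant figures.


t = sqrt(2*1.0560/9.81) = 0.463994 s
v_y = 9.81 * 0.463994 = 4.55178 m/s
angle = atan(4.55178 / 4.2210) = 47.16 deg


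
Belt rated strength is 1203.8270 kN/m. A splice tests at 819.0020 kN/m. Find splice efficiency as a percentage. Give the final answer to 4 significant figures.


Eff = 819.0020 / 1203.8270 * 100
Eff = 68.03 %


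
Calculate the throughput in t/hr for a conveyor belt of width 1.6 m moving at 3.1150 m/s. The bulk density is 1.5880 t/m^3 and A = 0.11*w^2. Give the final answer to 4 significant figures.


A = 0.11 * 1.6^2 = 0.2816 m^2
C = 0.2816 * 3.1150 * 1.5880 * 3600
C = 5015 t/hr


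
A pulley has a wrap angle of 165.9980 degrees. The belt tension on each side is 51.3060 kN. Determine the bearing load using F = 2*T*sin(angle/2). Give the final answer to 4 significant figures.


F = 2 * 51.3060 * sin(165.9980/2 deg)
F = 101.8 kN


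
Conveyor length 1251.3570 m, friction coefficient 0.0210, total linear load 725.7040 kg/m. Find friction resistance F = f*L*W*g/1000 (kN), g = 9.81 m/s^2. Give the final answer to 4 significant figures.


F = 0.0210 * 1251.3570 * 725.7040 * 9.81 / 1000
F = 187.1 kN


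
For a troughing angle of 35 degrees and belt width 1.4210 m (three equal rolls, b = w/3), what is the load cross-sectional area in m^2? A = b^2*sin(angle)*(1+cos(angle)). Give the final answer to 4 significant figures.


b = 1.4210/3 = 0.473667 m
A = 0.473667^2 * sin(35 deg) * (1 + cos(35 deg))
A = 0.2341 m^2


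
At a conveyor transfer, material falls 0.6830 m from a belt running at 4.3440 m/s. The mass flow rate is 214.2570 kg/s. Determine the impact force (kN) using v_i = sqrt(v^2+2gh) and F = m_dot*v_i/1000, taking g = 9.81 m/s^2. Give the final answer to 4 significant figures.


v_i = sqrt(4.3440^2 + 2*9.81*0.6830) = 5.68074 m/s
F = 214.2570 * 5.68074 / 1000
F = 1.217 kN


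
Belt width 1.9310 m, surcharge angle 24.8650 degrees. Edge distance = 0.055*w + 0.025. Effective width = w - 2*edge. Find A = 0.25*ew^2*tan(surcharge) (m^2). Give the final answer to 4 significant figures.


edge = 0.055*1.9310 + 0.025 = 0.131205 m
ew = 1.9310 - 2*0.131205 = 1.66859 m
A = 0.25 * 1.66859^2 * tan(24.8650 deg)
A = 0.3226 m^2


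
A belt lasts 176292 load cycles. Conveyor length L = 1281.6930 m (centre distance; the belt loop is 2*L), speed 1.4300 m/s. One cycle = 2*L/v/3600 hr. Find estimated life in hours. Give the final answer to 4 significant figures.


cycle_time = 2 * 1281.6930 / 1.4300 / 3600 = 0.497938 hr
life = 176292 * 0.497938 = 87780 hours


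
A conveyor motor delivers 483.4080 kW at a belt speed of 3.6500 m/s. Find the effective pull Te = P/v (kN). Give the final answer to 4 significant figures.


Te = P / v = 483.4080 / 3.6500
Te = 132.4 kN


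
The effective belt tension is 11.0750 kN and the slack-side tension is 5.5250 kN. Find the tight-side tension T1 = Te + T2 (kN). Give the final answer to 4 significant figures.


T1 = Te + T2 = 11.0750 + 5.5250
T1 = 16.60 kN


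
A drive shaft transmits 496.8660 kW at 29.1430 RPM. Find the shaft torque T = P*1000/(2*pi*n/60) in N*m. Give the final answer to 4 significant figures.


omega = 2*pi*29.1430/60 = 3.05185 rad/s
T = 496.8660*1000 / 3.05185
T = 162800 N*m


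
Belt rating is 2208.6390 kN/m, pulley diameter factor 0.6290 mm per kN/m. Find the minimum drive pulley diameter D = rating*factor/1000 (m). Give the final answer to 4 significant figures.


D = 2208.6390 * 0.6290 / 1000
D = 1.389 m


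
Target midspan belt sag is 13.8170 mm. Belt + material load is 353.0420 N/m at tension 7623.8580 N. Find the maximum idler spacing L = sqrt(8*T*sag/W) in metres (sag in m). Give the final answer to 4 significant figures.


sag = 13.8170/1000 = 0.013817 m
L = sqrt(8 * 7623.8580 * 0.013817 / 353.0420)
L = 1.545 m


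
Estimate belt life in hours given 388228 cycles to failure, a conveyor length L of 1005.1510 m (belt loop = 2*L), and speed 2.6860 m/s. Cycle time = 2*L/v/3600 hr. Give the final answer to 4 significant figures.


cycle_time = 2 * 1005.1510 / 2.6860 / 3600 = 0.207899 hr
life = 388228 * 0.207899 = 80710 hours


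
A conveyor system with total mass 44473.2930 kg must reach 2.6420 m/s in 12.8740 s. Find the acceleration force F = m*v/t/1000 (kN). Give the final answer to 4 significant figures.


F = 44473.2930 * 2.6420 / 12.8740 / 1000
F = 9.127 kN


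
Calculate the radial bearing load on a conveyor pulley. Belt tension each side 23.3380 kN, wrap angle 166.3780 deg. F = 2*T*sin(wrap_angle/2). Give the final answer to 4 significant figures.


F = 2 * 23.3380 * sin(166.3780/2 deg)
F = 46.35 kN


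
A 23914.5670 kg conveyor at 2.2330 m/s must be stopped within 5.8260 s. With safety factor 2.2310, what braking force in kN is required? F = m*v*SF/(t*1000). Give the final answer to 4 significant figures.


F = 23914.5670 * 2.2330 / 5.8260 * 2.2310 / 1000
F = 20.45 kN


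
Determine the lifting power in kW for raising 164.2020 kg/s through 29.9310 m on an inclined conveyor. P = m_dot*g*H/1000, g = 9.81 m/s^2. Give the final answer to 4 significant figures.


P = 164.2020 * 9.81 * 29.9310 / 1000
P = 48.21 kW


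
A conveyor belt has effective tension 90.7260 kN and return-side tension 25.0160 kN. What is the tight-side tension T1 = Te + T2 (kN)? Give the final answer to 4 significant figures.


T1 = Te + T2 = 90.7260 + 25.0160
T1 = 115.7 kN


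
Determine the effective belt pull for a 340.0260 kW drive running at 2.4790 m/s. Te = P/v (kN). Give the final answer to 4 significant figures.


Te = P / v = 340.0260 / 2.4790
Te = 137.2 kN


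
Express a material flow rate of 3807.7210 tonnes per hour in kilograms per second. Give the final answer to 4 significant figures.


m_dot = 3807.7210 * 1000 / 3600
m_dot = 1058 kg/s


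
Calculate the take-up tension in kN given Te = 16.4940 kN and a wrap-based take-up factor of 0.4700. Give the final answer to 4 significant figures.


T_tu = 16.4940 * 0.4700
T_tu = 7.752 kN


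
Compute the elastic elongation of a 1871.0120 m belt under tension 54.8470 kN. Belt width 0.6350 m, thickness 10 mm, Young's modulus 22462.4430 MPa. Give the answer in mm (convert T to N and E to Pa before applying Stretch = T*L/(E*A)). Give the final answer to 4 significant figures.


A = 0.6350 * 0.01 = 0.00635 m^2
Stretch = 54.8470*1000 * 1871.0120 / (22462.4430e6 * 0.00635) * 1000
Stretch = 719.4 mm


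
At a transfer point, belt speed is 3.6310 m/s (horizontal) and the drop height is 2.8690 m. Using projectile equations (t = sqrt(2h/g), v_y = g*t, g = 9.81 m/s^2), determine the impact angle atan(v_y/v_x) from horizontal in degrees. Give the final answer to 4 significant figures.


t = sqrt(2*2.8690/9.81) = 0.764796 s
v_y = 9.81 * 0.764796 = 7.50265 m/s
angle = atan(7.50265 / 3.6310) = 64.17 deg


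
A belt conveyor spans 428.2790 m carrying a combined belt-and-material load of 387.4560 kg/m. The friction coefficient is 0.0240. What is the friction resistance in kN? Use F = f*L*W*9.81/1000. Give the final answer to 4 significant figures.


F = 0.0240 * 428.2790 * 387.4560 * 9.81 / 1000
F = 39.07 kN


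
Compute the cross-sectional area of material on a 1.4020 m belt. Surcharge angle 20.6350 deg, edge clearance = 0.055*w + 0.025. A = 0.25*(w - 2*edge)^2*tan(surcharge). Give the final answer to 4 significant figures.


edge = 0.055*1.4020 + 0.025 = 0.10211 m
ew = 1.4020 - 2*0.10211 = 1.19778 m
A = 0.25 * 1.19778^2 * tan(20.6350 deg)
A = 0.1351 m^2


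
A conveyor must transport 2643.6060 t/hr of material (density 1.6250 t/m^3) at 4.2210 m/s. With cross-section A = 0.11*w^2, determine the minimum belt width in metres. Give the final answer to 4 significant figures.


A_req = 2643.6060 / (4.2210 * 1.6250 * 3600) = 0.10706 m^2
w = sqrt(0.10706 / 0.11)
w = 0.9865 m


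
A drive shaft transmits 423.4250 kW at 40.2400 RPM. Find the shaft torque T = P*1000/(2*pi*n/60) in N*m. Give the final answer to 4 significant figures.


omega = 2*pi*40.2400/60 = 4.21392 rad/s
T = 423.4250*1000 / 4.21392
T = 100500 N*m


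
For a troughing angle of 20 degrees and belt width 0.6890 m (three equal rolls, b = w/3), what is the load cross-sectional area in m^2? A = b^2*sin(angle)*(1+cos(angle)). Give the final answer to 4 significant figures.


b = 0.6890/3 = 0.229667 m
A = 0.229667^2 * sin(20 deg) * (1 + cos(20 deg))
A = 0.03499 m^2


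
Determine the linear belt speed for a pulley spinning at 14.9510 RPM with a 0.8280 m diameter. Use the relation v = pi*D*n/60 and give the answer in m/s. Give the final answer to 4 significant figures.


v = pi * 0.8280 * 14.9510 / 60
v = 0.6482 m/s


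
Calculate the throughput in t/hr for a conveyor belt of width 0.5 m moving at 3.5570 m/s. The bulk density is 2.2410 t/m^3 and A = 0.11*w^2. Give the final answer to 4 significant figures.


A = 0.11 * 0.5^2 = 0.0275 m^2
C = 0.0275 * 3.5570 * 2.2410 * 3600
C = 789.2 t/hr


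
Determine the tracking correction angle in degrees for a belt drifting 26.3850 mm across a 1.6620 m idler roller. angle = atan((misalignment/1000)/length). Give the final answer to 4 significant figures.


misalign_m = 26.3850 / 1000 = 0.026385 m
angle = atan(0.026385 / 1.6620)
angle = 0.9095 deg


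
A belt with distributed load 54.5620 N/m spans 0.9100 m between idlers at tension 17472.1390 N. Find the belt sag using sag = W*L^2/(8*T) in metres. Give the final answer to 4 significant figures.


sag = 54.5620 * 0.9100^2 / (8 * 17472.1390)
sag = 0.0003232 m


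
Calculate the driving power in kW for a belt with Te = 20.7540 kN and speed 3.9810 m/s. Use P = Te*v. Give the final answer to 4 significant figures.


P = Te * v = 20.7540 * 3.9810
P = 82.62 kW


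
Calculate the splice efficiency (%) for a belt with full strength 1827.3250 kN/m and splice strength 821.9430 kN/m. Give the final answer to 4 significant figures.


Eff = 821.9430 / 1827.3250 * 100
Eff = 44.98 %


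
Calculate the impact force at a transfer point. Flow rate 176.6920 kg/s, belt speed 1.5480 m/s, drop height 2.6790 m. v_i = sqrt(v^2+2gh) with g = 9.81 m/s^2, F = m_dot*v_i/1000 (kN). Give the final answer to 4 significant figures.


v_i = sqrt(1.5480^2 + 2*9.81*2.6790) = 7.41339 m/s
F = 176.6920 * 7.41339 / 1000
F = 1.310 kN


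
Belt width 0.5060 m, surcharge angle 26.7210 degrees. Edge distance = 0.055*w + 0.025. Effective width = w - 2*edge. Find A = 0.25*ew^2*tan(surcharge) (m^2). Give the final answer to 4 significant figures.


edge = 0.055*0.5060 + 0.025 = 0.05283 m
ew = 0.5060 - 2*0.05283 = 0.40034 m
A = 0.25 * 0.40034^2 * tan(26.7210 deg)
A = 0.02017 m^2


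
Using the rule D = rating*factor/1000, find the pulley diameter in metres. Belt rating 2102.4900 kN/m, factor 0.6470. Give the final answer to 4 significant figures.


D = 2102.4900 * 0.6470 / 1000
D = 1.360 m


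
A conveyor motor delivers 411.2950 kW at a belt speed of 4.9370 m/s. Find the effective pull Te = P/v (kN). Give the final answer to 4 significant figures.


Te = P / v = 411.2950 / 4.9370
Te = 83.31 kN


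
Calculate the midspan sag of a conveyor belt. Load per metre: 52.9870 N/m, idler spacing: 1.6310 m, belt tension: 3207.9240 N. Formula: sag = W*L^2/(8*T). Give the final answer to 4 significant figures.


sag = 52.9870 * 1.6310^2 / (8 * 3207.9240)
sag = 0.005492 m


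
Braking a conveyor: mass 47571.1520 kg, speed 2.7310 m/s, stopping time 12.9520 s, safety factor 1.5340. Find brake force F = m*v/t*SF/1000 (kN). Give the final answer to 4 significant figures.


F = 47571.1520 * 2.7310 / 12.9520 * 1.5340 / 1000
F = 15.39 kN


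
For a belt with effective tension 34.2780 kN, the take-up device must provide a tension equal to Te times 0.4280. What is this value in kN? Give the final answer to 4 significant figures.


T_tu = 34.2780 * 0.4280
T_tu = 14.67 kN


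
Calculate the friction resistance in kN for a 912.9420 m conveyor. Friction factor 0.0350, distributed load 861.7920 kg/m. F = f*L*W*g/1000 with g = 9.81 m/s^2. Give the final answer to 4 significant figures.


F = 0.0350 * 912.9420 * 861.7920 * 9.81 / 1000
F = 270.1 kN


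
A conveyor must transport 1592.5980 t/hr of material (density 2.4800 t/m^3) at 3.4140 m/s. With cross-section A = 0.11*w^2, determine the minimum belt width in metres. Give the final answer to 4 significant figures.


A_req = 1592.5980 / (3.4140 * 2.4800 * 3600) = 0.0522503 m^2
w = sqrt(0.0522503 / 0.11)
w = 0.6892 m


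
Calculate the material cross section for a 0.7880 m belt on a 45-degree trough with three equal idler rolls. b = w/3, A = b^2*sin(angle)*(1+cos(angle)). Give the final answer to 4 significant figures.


b = 0.7880/3 = 0.262667 m
A = 0.262667^2 * sin(45 deg) * (1 + cos(45 deg))
A = 0.08328 m^2


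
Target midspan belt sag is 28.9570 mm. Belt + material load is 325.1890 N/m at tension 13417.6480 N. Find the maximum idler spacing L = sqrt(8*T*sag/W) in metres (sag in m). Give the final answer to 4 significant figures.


sag = 28.9570/1000 = 0.028957 m
L = sqrt(8 * 13417.6480 * 0.028957 / 325.1890)
L = 3.092 m


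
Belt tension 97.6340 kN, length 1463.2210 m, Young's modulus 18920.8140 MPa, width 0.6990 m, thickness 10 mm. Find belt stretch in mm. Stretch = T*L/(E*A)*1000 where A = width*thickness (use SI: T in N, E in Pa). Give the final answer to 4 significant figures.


A = 0.6990 * 0.01 = 0.00699 m^2
Stretch = 97.6340*1000 * 1463.2210 / (18920.8140e6 * 0.00699) * 1000
Stretch = 1080 mm


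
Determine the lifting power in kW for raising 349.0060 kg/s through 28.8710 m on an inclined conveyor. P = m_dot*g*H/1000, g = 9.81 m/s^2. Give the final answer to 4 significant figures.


P = 349.0060 * 9.81 * 28.8710 / 1000
P = 98.85 kW


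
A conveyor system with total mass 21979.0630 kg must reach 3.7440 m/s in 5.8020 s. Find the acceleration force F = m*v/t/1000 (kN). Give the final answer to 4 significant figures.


F = 21979.0630 * 3.7440 / 5.8020 / 1000
F = 14.18 kN


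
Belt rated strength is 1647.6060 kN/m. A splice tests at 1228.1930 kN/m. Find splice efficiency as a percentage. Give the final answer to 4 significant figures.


Eff = 1228.1930 / 1647.6060 * 100
Eff = 74.54 %


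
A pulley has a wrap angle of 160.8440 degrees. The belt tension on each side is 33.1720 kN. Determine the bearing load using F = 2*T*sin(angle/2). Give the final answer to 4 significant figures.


F = 2 * 33.1720 * sin(160.8440/2 deg)
F = 65.42 kN


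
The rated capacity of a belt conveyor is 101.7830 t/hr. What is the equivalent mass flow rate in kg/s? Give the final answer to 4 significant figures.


m_dot = 101.7830 * 1000 / 3600
m_dot = 28.27 kg/s


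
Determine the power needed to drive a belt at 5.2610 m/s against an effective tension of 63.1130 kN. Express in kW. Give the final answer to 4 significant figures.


P = Te * v = 63.1130 * 5.2610
P = 332.0 kW


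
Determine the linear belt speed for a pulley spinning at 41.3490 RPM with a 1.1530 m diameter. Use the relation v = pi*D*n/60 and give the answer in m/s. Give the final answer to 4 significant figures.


v = pi * 1.1530 * 41.3490 / 60
v = 2.496 m/s


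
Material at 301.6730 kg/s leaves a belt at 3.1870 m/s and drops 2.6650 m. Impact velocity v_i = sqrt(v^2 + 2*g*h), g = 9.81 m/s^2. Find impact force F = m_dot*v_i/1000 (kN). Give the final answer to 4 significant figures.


v_i = sqrt(3.1870^2 + 2*9.81*2.6650) = 7.90217 m/s
F = 301.6730 * 7.90217 / 1000
F = 2.384 kN


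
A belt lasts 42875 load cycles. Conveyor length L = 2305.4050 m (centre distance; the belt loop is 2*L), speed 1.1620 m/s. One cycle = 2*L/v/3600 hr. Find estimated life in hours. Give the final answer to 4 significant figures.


cycle_time = 2 * 2305.4050 / 1.1620 / 3600 = 1.10222 hr
life = 42875 * 1.10222 = 47260 hours


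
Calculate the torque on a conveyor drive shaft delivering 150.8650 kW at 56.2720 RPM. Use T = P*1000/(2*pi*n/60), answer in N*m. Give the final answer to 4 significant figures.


omega = 2*pi*56.2720/60 = 5.89279 rad/s
T = 150.8650*1000 / 5.89279
T = 25600 N*m


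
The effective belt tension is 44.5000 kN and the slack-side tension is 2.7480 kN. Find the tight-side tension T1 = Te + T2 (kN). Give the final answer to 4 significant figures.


T1 = Te + T2 = 44.5000 + 2.7480
T1 = 47.25 kN


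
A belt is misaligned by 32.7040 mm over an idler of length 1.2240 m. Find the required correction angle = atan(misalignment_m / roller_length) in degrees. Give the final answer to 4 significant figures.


misalign_m = 32.7040 / 1000 = 0.032704 m
angle = atan(0.032704 / 1.2240)
angle = 1.531 deg


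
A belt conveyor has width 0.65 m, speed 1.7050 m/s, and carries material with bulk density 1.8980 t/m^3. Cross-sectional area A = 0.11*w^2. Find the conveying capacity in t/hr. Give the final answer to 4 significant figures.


A = 0.11 * 0.65^2 = 0.046475 m^2
C = 0.046475 * 1.7050 * 1.8980 * 3600
C = 541.4 t/hr


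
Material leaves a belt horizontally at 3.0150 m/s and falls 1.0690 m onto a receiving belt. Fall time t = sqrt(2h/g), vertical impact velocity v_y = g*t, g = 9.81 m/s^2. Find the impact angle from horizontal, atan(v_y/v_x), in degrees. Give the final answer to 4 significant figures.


t = sqrt(2*1.0690/9.81) = 0.466841 s
v_y = 9.81 * 0.466841 = 4.57971 m/s
angle = atan(4.57971 / 3.0150) = 56.64 deg


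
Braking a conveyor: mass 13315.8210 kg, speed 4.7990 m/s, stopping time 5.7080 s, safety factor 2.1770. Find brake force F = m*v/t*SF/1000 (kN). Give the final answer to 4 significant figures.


F = 13315.8210 * 4.7990 / 5.7080 * 2.1770 / 1000
F = 24.37 kN


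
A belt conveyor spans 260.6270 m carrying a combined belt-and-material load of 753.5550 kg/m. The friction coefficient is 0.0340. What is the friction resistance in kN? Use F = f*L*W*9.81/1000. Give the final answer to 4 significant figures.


F = 0.0340 * 260.6270 * 753.5550 * 9.81 / 1000
F = 65.51 kN


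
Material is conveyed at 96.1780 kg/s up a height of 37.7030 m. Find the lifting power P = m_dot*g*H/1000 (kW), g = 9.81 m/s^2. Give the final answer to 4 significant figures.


P = 96.1780 * 9.81 * 37.7030 / 1000
P = 35.57 kW


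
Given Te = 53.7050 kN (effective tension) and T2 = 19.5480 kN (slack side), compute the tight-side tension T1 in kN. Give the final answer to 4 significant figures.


T1 = Te + T2 = 53.7050 + 19.5480
T1 = 73.25 kN


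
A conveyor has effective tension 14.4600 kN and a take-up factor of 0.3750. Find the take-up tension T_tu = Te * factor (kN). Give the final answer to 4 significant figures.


T_tu = 14.4600 * 0.3750
T_tu = 5.423 kN


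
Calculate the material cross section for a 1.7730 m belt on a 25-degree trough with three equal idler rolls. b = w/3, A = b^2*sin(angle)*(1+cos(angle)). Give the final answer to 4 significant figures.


b = 1.7730/3 = 0.591 m
A = 0.591^2 * sin(25 deg) * (1 + cos(25 deg))
A = 0.2814 m^2


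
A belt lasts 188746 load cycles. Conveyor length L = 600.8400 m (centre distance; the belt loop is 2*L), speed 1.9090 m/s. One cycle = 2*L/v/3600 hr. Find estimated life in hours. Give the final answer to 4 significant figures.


cycle_time = 2 * 600.8400 / 1.9090 / 3600 = 0.174856 hr
life = 188746 * 0.174856 = 33000 hours


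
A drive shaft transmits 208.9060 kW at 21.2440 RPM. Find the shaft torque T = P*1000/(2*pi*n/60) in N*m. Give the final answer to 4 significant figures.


omega = 2*pi*21.2440/60 = 2.22467 rad/s
T = 208.9060*1000 / 2.22467
T = 93900 N*m


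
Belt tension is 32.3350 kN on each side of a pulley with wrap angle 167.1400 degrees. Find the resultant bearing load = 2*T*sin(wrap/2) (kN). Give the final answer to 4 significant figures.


F = 2 * 32.3350 * sin(167.1400/2 deg)
F = 64.26 kN


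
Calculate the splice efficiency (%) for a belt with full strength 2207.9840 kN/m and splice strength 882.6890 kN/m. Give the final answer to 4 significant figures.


Eff = 882.6890 / 2207.9840 * 100
Eff = 39.98 %


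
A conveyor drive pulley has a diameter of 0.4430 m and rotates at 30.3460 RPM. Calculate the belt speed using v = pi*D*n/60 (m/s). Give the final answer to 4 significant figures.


v = pi * 0.4430 * 30.3460 / 60
v = 0.7039 m/s


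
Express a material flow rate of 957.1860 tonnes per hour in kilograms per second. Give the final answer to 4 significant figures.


m_dot = 957.1860 * 1000 / 3600
m_dot = 265.9 kg/s


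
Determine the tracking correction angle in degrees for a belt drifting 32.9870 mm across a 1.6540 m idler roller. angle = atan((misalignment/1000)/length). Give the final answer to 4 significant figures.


misalign_m = 32.9870 / 1000 = 0.032987 m
angle = atan(0.032987 / 1.6540)
angle = 1.143 deg


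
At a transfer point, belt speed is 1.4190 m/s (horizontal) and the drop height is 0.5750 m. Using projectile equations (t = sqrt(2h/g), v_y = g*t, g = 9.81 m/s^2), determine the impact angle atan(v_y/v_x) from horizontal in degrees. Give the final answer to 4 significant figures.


t = sqrt(2*0.5750/9.81) = 0.342385 s
v_y = 9.81 * 0.342385 = 3.3588 m/s
angle = atan(3.3588 / 1.4190) = 67.10 deg


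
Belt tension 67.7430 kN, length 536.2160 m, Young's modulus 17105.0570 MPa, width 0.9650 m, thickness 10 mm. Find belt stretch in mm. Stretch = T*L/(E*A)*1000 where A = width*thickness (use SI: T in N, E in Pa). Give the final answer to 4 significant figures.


A = 0.9650 * 0.01 = 0.00965 m^2
Stretch = 67.7430*1000 * 536.2160 / (17105.0570e6 * 0.00965) * 1000
Stretch = 220.1 mm


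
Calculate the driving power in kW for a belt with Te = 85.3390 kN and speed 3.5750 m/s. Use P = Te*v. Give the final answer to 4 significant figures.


P = Te * v = 85.3390 * 3.5750
P = 305.1 kW


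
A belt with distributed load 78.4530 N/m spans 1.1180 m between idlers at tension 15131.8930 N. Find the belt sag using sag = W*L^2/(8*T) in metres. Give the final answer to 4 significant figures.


sag = 78.4530 * 1.1180^2 / (8 * 15131.8930)
sag = 0.0008100 m


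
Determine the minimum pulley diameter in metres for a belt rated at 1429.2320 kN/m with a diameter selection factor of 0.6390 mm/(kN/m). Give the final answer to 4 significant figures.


D = 1429.2320 * 0.6390 / 1000
D = 0.9133 m


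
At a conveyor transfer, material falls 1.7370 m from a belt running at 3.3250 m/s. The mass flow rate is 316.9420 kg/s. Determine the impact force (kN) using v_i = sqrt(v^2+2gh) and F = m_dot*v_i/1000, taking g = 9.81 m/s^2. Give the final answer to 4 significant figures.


v_i = sqrt(3.3250^2 + 2*9.81*1.7370) = 6.7183 m/s
F = 316.9420 * 6.7183 / 1000
F = 2.129 kN


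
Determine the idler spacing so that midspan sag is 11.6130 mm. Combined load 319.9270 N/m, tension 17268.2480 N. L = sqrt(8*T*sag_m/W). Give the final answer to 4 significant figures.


sag = 11.6130/1000 = 0.011613 m
L = sqrt(8 * 17268.2480 * 0.011613 / 319.9270)
L = 2.239 m


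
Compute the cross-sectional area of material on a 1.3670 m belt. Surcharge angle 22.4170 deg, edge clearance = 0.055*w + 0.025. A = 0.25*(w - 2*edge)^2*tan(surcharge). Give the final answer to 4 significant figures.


edge = 0.055*1.3670 + 0.025 = 0.100185 m
ew = 1.3670 - 2*0.100185 = 1.16663 m
A = 0.25 * 1.16663^2 * tan(22.4170 deg)
A = 0.1404 m^2


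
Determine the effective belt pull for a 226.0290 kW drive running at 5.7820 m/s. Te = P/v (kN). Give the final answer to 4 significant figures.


Te = P / v = 226.0290 / 5.7820
Te = 39.09 kN
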